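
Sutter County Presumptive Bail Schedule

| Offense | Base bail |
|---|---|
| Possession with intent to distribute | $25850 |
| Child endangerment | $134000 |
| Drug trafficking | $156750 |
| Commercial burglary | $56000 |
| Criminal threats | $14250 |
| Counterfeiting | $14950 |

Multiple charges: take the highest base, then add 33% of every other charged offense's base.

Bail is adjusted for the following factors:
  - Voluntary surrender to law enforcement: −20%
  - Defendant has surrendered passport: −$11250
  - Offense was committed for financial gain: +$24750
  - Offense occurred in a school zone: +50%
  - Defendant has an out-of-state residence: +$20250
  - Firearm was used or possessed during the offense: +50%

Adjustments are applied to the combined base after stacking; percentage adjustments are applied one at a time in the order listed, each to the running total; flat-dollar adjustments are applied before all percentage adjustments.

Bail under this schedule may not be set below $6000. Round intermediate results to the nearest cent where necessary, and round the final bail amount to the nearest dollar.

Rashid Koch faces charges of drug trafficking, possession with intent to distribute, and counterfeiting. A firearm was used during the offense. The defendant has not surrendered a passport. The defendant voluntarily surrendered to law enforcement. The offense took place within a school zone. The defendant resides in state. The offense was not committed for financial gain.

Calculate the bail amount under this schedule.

Base amounts from the schedule: drug trafficking $156750; possession with intent to distribute $25850; counterfeiting $14950.
Stacking rule: highest base plus 33% of each additional charge. Highest is drug trafficking at $156750. Additional: $25850 × 33% = $8530.50; $14950 × 33% = $4933.50. Combined base = $156750 + $13464 = $170214.
Voluntary surrender to law enforcement (−20%): $170214 × 0.8 = $136171.20.
Offense occurred in a school zone (+50%): $136171.20 × 1.5 = $204256.80.
Firearm was used or possessed during the offense (+50%): $204256.80 × 1.5 = $306385.20.
$306385.20 is at or above the $6000 minimum.
Rounded to the nearest dollar: $306385.

$306385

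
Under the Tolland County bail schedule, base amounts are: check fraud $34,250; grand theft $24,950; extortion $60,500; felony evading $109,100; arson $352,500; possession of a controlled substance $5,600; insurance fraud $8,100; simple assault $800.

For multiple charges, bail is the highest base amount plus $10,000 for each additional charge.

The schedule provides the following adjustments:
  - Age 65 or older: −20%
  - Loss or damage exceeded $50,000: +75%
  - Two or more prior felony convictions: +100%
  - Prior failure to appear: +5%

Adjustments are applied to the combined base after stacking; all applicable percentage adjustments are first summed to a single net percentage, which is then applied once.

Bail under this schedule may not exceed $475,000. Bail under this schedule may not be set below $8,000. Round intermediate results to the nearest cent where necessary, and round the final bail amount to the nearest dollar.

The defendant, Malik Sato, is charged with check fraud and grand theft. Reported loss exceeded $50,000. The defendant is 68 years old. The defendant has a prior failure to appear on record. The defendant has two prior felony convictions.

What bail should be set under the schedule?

Base amounts from the schedule: check fraud $34,250; grand theft $24,950.
Stacking rule: highest base plus $10,000 per additional charge. Highest is check fraud at $34,250; 1 additional charge → +$10,000. Combined base = $44,250.
Net percentage adjustment: −20% +75% +100% +5% = +160%. $44,250 × 2.6 = $115,050.
$115,050 is within the $475,000 maximum.
$115,050 is at or above the $8,000 minimum.

$115,050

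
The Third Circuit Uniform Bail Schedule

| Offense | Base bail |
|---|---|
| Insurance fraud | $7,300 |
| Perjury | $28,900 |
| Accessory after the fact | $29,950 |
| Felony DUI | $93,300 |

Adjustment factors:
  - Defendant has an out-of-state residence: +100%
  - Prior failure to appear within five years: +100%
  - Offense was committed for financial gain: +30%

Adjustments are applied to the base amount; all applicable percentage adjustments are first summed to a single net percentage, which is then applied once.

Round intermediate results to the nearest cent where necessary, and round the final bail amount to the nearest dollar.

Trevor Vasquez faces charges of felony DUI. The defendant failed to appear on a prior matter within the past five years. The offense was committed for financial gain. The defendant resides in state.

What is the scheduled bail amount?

$214,590

Base amounts from the schedule: felony DUI $93,300.
Single charge. Combined base = $93,300.
Net percentage adjustment: +100% +30% = +130%. $93,300 × 2.3 = $214,590.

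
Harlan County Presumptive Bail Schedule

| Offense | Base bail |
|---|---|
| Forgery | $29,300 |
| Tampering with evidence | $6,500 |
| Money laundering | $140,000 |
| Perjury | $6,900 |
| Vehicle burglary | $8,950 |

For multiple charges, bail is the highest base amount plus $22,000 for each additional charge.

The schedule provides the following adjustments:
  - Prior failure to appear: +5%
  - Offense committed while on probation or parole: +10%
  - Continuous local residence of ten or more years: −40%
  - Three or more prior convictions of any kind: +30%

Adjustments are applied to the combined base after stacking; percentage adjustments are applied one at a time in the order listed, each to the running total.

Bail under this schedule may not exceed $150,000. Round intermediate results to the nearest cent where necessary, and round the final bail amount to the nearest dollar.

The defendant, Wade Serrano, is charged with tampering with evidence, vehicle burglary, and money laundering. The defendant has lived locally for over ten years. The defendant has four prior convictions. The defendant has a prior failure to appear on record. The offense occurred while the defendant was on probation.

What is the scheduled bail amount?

$150,000

Base amounts from the schedule: tampering with evidence $6,500; vehicle burglary $8,950; money laundering $140,000.
Stacking rule: highest base plus $22,000 per additional charge. Highest is money laundering at $140,000; 2 additional charges → +$44,000. Combined base = $184,000.
Prior failure to appear (+5%): $184,000 × 1.05 = $193,200.
Offense committed while on probation or parole (+10%): $193,200 × 1.1 = $212,520.
Continuous local residence of ten or more years (−40%): $212,520 × 0.6 = $127,512.
Three or more prior convictions of any kind (+30%): $127,512 × 1.3 = $165,765.60.
Result $165,765.60 exceeds the maximum of $150,000; bail is capped at $150,000.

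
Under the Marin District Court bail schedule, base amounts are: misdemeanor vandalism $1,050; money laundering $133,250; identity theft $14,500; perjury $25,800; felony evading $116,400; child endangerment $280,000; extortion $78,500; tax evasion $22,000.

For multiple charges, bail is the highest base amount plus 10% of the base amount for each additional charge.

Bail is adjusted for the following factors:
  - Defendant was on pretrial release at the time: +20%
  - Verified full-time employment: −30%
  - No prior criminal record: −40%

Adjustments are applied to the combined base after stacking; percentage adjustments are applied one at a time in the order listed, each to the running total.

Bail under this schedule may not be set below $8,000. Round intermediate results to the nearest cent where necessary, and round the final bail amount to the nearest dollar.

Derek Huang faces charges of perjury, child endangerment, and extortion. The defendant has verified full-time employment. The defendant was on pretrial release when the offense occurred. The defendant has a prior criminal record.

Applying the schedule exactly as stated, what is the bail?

$243,961

Base amounts from the schedule: perjury $25,800; child endangerment $280,000; extortion $78,500.
Stacking rule: highest base plus 10% of each additional charge. Highest is child endangerment at $280,000. Additional: $25,800 × 10% = $2,580; $78,500 × 10% = $7,850. Combined base = $280,000 + $10,430 = $290,430.
Defendant was on pretrial release at the time (+20%): $290,430 × 1.2 = $348,516.
Verified full-time employment (−30%): $348,516 × 0.7 = $243,961.20.
$243,961.20 is at or above the $8,000 minimum.
Rounded to the nearest dollar: $243,961.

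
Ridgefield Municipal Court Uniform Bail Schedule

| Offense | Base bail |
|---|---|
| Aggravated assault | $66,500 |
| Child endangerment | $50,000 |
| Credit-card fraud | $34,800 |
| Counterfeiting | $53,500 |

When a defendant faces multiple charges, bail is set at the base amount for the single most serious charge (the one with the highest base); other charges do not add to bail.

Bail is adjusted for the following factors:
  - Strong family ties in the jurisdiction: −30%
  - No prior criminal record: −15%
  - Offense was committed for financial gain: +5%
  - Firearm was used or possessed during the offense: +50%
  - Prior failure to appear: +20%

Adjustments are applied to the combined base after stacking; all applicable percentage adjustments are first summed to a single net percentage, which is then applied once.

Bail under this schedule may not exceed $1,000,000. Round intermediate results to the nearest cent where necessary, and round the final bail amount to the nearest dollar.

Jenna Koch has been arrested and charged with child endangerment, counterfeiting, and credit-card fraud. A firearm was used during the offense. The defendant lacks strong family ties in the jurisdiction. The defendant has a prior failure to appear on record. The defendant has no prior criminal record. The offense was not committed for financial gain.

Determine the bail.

$82,925

Base amounts from the schedule: child endangerment $50,000; counterfeiting $53,500; credit-card fraud $34,800.
Stacking rule: use the highest base only. Highest is counterfeiting at $53,500. Combined base = $53,500.
Net percentage adjustment: −15% +50% +20% = +55%. $53,500 × 1.55 = $82,925.
$82,925 is within the $1,000,000 maximum.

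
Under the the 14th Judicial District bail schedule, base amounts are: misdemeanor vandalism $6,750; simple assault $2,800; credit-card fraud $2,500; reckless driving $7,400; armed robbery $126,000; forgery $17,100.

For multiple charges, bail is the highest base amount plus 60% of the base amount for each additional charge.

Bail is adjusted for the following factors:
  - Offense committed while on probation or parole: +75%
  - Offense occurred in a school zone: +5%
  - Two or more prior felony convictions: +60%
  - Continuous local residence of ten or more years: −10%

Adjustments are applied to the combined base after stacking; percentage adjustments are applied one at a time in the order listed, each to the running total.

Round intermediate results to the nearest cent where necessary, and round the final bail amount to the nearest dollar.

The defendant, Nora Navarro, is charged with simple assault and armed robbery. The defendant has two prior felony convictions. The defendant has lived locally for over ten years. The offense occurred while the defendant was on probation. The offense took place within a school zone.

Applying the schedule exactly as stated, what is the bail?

Base amounts from the schedule: simple assault $2,800; armed robbery $126,000.
Stacking rule: highest base plus 60% of each additional charge. Highest is armed robbery at $126,000. Additional: $2,800 × 60% = $1,680. Combined base = $126,000 + $1,680 = $127,680.
Offense committed while on probation or parole (+75%): $127,680 × 1.75 = $223,440.
Offense occurred in a school zone (+5%): $223,440 × 1.05 = $234,612.
Two or more prior felony convictions (+60%): $234,612 × 1.6 = $375,379.20.
Continuous local residence of ten or more years (−10%): $375,379.20 × 0.9 = $337,841.28.
Rounded to the nearest dollar: $337,841.

$337,841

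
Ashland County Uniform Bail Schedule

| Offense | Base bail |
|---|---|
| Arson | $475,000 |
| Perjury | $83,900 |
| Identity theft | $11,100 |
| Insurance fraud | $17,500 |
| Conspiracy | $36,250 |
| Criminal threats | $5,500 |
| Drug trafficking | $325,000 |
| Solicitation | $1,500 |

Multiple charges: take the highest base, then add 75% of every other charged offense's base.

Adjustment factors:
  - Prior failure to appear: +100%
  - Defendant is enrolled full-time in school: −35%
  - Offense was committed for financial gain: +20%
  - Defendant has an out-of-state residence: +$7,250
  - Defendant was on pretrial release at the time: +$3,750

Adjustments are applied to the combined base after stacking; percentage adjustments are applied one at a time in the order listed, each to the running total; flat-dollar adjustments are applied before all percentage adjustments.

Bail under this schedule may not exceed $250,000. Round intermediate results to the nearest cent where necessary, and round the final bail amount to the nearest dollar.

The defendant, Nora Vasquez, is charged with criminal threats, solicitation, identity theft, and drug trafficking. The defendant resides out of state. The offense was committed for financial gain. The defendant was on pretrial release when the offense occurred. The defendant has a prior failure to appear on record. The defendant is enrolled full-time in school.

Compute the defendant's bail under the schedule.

Base amounts from the schedule: criminal threats $5,500; solicitation $1,500; identity theft $11,100; drug trafficking $325,000.
Stacking rule: highest base plus 75% of each additional charge. Highest is drug trafficking at $325,000. Additional: $5,500 × 75% = $4,125; $1,500 × 75% = $1,125; $11,100 × 75% = $8,325. Combined base = $325,000 + $13,575 = $338,575.
Defendant has an out-of-state residence (+$7,250 flat): $338,575 + $7,250 = $345,825.
Defendant was on pretrial release at the time (+$3,750 flat): $345,825 + $3,750 = $349,575.
Prior failure to appear (+100%): $349,575 × 2 = $699,150.
Defendant is enrolled full-time in school (−35%): $699,150 × 0.65 = $454,447.50.
Offense was committed for financial gain (+20%): $454,447.50 × 1.2 = $545,337.
Result $545,337 exceeds the maximum of $250,000; bail is capped at $250,000.

$250,000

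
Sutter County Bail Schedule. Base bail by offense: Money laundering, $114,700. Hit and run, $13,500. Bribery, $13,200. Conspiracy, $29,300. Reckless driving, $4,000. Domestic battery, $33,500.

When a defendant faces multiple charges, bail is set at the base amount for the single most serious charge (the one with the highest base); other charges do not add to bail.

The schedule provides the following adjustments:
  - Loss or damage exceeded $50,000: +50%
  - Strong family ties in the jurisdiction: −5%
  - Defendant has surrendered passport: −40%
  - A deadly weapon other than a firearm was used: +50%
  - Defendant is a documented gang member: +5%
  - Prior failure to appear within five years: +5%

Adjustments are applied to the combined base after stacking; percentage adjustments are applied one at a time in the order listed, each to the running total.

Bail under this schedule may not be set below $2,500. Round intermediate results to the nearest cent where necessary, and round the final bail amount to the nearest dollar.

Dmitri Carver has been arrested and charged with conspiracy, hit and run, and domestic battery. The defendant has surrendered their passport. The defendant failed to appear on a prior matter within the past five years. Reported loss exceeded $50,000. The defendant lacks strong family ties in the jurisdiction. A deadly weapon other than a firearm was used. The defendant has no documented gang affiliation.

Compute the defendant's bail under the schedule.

Base amounts from the schedule: conspiracy $29,300; hit and run $13,500; domestic battery $33,500.
Stacking rule: use the highest base only. Highest is domestic battery at $33,500. Combined base = $33,500.
Loss or damage exceeded $50,000 (+50%): $33,500 × 1.5 = $50,250.
Defendant has surrendered passport (−40%): $50,250 × 0.6 = $30,150.
A deadly weapon other than a firearm was used (+50%): $30,150 × 1.5 = $45,225.
Prior failure to appear within five years (+5%): $45,225 × 1.05 = $47,486.25.
$47,486.25 is at or above the $2,500 minimum.
Rounded to the nearest dollar: $47,486.

$47,486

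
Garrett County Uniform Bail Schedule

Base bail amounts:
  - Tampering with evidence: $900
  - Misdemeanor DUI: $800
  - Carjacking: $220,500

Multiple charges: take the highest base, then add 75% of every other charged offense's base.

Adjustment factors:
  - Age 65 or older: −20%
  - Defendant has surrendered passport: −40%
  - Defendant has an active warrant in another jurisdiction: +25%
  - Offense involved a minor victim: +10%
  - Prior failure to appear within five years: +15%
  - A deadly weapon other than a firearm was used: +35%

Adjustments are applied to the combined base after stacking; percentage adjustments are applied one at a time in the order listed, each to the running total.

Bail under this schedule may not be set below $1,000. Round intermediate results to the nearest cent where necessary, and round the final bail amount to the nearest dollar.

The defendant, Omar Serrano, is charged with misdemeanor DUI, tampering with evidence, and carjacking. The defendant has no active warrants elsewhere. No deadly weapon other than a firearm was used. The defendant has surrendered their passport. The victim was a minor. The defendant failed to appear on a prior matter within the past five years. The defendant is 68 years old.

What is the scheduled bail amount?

Base amounts from the schedule: misdemeanor DUI $800; tampering with evidence $900; carjacking $220,500.
Stacking rule: highest base plus 75% of each additional charge. Highest is carjacking at $220,500. Additional: $800 × 75% = $600; $900 × 75% = $675. Combined base = $220,500 + $1,275 = $221,775.
Age 65 or older (−20%): $221,775 × 0.8 = $177,420.
Defendant has surrendered passport (−40%): $177,420 × 0.6 = $106,452.
Offense involved a minor victim (+10%): $106,452 × 1.1 = $117,097.20.
Prior failure to appear within five years (+15%): $117,097.20 × 1.15 = $134,661.78.
$134,661.78 is at or above the $1,000 minimum.
Rounded to the nearest dollar: $134,662.

$134,662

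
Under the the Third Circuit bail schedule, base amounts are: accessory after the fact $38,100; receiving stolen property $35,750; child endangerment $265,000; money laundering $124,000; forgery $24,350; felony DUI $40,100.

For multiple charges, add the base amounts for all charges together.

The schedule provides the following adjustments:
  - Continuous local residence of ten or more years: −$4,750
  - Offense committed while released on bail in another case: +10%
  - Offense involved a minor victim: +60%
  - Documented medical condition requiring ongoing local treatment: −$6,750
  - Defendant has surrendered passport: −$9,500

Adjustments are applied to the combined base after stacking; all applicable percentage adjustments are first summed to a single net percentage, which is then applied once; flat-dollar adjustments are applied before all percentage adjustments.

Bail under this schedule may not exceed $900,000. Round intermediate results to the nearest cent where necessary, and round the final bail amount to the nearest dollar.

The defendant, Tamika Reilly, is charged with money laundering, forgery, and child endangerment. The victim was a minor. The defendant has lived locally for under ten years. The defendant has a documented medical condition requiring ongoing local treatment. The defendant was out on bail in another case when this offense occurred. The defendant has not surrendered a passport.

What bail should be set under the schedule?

$691,220

Base amounts from the schedule: money laundering $124,000; forgery $24,350; child endangerment $265,000.
Stacking rule: sum of all bases. $124,000 + $24,350 + $265,000 = $413,350.
Documented medical condition requiring ongoing local treatment (−$6,750 flat): $413,350 − $6,750 = $406,600.
Net percentage adjustment: +10% +60% = +70%. $406,600 × 1.7 = $691,220.
$691,220 is within the $900,000 maximum.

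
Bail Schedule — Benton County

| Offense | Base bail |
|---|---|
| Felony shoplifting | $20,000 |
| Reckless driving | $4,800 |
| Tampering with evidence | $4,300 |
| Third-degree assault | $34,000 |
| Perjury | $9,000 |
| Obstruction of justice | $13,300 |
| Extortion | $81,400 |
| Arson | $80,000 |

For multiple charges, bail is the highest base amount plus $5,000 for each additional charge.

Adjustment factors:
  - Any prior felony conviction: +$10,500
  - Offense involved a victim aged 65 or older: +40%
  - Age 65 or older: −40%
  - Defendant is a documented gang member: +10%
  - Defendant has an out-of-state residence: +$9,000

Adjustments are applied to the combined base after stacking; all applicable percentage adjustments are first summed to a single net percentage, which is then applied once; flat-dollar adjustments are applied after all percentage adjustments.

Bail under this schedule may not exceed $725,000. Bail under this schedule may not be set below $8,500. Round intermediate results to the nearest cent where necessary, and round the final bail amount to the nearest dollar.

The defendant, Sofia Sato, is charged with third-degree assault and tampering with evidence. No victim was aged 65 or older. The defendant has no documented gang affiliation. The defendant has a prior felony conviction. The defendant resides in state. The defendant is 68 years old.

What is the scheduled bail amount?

Base amounts from the schedule: third-degree assault $34,000; tampering with evidence $4,300.
Stacking rule: highest base plus $5,000 per additional charge. Highest is third-degree assault at $34,000; 1 additional charge → +$5,000. Combined base = $39,000.
Age 65 or older (−40%): $39,000 × 0.6 = $23,400.
Any prior felony conviction (+$10,500 flat): $23,400 + $10,500 = $33,900.
$33,900 is within the $725,000 maximum.
$33,900 is at or above the $8,500 minimum.

$33,900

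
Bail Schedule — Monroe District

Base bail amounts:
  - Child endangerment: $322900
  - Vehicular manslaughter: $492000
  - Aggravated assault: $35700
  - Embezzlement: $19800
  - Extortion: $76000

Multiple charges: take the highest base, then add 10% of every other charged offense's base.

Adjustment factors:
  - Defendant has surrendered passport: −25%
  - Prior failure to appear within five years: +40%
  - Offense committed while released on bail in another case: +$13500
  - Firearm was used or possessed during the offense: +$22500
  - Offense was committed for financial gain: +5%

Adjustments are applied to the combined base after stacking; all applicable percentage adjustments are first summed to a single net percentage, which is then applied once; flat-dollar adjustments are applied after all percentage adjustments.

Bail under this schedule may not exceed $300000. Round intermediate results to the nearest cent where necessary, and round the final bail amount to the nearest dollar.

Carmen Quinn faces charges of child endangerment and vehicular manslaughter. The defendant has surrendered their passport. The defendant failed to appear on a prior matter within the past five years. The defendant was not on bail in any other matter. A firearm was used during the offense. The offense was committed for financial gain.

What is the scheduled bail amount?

Base amounts from the schedule: child endangerment $322900; vehicular manslaughter $492000.
Stacking rule: highest base plus 10% of each additional charge. Highest is vehicular manslaughter at $492000. Additional: $322900 × 10% = $32290. Combined base = $492000 + $32290 = $524290.
Net percentage adjustment: −25% +40% +5% = +20%. $524290 × 1.2 = $629148.
Firearm was used or possessed during the offense (+$22500 flat): $629148 + $22500 = $651648.
Result $651648 exceeds the maximum of $300000; bail is capped at $300000.

$300000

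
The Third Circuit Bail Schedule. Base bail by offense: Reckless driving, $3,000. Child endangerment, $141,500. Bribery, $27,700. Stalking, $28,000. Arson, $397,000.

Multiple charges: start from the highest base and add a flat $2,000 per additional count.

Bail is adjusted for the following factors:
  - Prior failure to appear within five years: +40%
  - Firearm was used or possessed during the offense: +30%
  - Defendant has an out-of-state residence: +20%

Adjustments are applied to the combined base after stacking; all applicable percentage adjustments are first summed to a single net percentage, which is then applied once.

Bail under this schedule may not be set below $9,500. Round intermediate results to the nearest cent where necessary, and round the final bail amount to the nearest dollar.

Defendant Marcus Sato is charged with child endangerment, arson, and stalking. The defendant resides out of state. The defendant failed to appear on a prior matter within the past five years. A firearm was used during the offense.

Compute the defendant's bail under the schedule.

$761,900

Base amounts from the schedule: child endangerment $141,500; arson $397,000; stalking $28,000.
Stacking rule: highest base plus $2,000 per additional charge. Highest is arson at $397,000; 2 additional charges → +$4,000. Combined base = $401,000.
Net percentage adjustment: +40% +30% +20% = +90%. $401,000 × 1.9 = $761,900.
$761,900 is at or above the $9,500 minimum.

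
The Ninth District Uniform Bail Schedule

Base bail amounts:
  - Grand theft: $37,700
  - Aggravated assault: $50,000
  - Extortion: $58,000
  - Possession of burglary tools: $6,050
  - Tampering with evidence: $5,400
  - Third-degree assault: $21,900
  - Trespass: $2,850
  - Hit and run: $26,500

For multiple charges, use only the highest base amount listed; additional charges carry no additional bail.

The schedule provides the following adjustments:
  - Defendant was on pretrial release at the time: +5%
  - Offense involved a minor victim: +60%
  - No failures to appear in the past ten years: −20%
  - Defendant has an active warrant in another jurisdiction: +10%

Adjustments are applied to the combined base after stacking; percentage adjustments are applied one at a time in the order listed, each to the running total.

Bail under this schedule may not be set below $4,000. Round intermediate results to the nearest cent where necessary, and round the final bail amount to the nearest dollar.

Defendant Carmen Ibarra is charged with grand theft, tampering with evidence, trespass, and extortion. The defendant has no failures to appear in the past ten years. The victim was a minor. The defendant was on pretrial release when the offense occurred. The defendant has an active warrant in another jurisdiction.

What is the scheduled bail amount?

Base amounts from the schedule: grand theft $37,700; tampering with evidence $5,400; trespass $2,850; extortion $58,000.
Stacking rule: use the highest base only. Highest is extortion at $58,000. Combined base = $58,000.
Defendant was on pretrial release at the time (+5%): $58,000 × 1.05 = $60,900.
Offense involved a minor victim (+60%): $60,900 × 1.6 = $97,440.
No failures to appear in the past ten years (−20%): $97,440 × 0.8 = $77,952.
Defendant has an active warrant in another jurisdiction (+10%): $77,952 × 1.1 = $85,747.20.
$85,747.20 is at or above the $4,000 minimum.
Rounded to the nearest dollar: $85,747.

$85,747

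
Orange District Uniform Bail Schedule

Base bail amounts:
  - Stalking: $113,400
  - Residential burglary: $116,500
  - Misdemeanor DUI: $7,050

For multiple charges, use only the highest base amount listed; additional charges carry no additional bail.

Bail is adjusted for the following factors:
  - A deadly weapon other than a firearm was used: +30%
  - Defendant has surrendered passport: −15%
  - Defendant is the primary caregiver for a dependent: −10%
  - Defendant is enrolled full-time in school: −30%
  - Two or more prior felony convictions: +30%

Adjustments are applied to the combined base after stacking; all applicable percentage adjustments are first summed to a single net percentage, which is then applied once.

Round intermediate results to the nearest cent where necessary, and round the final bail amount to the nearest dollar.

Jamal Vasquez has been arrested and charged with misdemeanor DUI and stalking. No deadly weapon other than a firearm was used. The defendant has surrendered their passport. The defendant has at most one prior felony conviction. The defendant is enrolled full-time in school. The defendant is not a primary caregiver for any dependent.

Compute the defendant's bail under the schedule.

Base amounts from the schedule: misdemeanor DUI $7,050; stalking $113,400.
Stacking rule: use the highest base only. Highest is stalking at $113,400. Combined base = $113,400.
Net percentage adjustment: −15% −30% = −45%. $113,400 × 0.55 = $62,370.

$62,370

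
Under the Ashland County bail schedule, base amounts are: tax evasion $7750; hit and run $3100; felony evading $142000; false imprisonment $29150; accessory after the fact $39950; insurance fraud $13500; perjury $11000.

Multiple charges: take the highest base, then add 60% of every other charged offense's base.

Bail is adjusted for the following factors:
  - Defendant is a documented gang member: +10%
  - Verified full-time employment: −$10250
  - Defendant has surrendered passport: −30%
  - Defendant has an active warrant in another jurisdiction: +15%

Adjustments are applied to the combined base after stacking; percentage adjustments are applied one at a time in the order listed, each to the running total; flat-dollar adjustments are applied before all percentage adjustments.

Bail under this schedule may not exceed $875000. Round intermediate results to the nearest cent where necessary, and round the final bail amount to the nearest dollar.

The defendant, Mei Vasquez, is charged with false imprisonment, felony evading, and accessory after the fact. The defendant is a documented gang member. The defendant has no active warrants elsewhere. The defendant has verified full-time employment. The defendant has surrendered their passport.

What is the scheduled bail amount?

$133372

Base amounts from the schedule: false imprisonment $29150; felony evading $142000; accessory after the fact $39950.
Stacking rule: highest base plus 60% of each additional charge. Highest is felony evading at $142000. Additional: $29150 × 60% = $17490; $39950 × 60% = $23970. Combined base = $142000 + $41460 = $183460.
Verified full-time employment (−$10250 flat): $183460 − $10250 = $173210.
Defendant is a documented gang member (+10%): $173210 × 1.1 = $190531.
Defendant has surrendered passport (−30%): $190531 × 0.7 = $133371.70.
$133371.70 is within the $875000 maximum.
Rounded to the nearest dollar: $133372.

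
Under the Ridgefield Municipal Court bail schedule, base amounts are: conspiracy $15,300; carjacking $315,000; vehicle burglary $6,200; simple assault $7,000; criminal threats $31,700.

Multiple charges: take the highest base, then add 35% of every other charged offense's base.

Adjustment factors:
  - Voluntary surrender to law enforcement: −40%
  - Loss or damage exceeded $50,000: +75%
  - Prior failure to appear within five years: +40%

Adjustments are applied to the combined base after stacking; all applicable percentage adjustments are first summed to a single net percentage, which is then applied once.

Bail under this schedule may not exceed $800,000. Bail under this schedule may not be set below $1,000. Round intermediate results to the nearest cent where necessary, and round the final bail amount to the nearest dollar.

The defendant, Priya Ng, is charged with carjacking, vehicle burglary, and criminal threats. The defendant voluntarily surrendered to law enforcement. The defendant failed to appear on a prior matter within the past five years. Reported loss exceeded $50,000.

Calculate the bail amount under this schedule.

Base amounts from the schedule: carjacking $315,000; vehicle burglary $6,200; criminal threats $31,700.
Stacking rule: highest base plus 35% of each additional charge. Highest is carjacking at $315,000. Additional: $6,200 × 35% = $2,170; $31,700 × 35% = $11,095. Combined base = $315,000 + $13,265 = $328,265.
Net percentage adjustment: −40% +75% +40% = +75%. $328,265 × 1.75 = $574,463.75.
$574,463.75 is within the $800,000 maximum.
$574,463.75 is at or above the $1,000 minimum.
Rounded to the nearest dollar: $574,464.

$574,464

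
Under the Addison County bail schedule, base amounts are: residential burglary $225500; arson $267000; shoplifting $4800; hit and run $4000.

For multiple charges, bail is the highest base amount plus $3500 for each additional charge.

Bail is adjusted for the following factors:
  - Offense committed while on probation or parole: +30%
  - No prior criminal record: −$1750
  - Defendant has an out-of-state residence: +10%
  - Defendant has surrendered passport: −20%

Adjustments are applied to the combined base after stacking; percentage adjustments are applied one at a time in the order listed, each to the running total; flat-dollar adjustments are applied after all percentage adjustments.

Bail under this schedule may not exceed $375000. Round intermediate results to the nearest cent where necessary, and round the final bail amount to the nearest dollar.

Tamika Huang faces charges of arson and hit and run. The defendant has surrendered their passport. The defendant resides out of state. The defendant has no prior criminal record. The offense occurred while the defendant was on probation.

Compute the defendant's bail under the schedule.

Base amounts from the schedule: arson $267000; hit and run $4000.
Stacking rule: highest base plus $3500 per additional charge. Highest is arson at $267000; 1 additional charge → +$3500. Combined base = $270500.
Offense committed while on probation or parole (+30%): $270500 × 1.3 = $351650.
Defendant has an out-of-state residence (+10%): $351650 × 1.1 = $386815.
Defendant has surrendered passport (−20%): $386815 × 0.8 = $309452.
No prior criminal record (−$1750 flat): $309452 − $1750 = $307702.
$307702 is within the $375000 maximum.

$307702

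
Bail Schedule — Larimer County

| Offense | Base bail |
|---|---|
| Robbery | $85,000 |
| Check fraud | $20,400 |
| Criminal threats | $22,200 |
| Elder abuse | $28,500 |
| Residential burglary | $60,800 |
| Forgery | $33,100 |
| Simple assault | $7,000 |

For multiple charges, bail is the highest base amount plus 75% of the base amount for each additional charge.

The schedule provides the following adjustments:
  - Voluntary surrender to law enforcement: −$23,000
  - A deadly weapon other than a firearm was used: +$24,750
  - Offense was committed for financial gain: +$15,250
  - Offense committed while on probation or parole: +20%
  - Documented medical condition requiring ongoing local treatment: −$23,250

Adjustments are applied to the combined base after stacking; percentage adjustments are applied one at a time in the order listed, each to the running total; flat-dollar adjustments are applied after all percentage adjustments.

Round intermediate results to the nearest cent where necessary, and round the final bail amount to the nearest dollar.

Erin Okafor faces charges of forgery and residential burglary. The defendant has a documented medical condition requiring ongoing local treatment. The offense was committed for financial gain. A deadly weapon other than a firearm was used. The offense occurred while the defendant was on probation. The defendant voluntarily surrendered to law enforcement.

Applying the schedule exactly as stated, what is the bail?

Base amounts from the schedule: forgery $33,100; residential burglary $60,800.
Stacking rule: highest base plus 75% of each additional charge. Highest is residential burglary at $60,800. Additional: $33,100 × 75% = $24,825. Combined base = $60,800 + $24,825 = $85,625.
Offense committed while on probation or parole (+20%): $85,625 × 1.2 = $102,750.
Voluntary surrender to law enforcement (−$23,000 flat): $102,750 − $23,000 = $79,750.
A deadly weapon other than a firearm was used (+$24,750 flat): $79,750 + $24,750 = $104,500.
Offense was committed for financial gain (+$15,250 flat): $104,500 + $15,250 = $119,750.
Documented medical condition requiring ongoing local treatment (−$23,250 flat): $119,750 − $23,250 = $96,500.

$96,500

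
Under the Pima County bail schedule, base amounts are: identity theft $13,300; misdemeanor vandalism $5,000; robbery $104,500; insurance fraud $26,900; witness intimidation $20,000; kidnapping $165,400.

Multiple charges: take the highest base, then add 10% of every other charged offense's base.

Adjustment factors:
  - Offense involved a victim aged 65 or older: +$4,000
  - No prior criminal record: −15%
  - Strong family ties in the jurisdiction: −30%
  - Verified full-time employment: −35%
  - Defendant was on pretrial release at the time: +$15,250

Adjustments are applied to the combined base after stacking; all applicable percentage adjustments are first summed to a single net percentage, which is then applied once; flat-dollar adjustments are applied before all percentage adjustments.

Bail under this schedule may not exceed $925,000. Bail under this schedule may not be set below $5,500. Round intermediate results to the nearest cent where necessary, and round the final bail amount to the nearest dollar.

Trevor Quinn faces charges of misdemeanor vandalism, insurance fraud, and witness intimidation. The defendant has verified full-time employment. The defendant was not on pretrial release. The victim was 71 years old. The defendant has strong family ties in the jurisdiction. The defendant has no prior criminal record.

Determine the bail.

Base amounts from the schedule: misdemeanor vandalism $5,000; insurance fraud $26,900; witness intimidation $20,000.
Stacking rule: highest base plus 10% of each additional charge. Highest is insurance fraud at $26,900. Additional: $5,000 × 10% = $500; $20,000 × 10% = $2,000. Combined base = $26,900 + $2,500 = $29,400.
Offense involved a victim aged 65 or older (+$4,000 flat): $29,400 + $4,000 = $33,400.
Net percentage adjustment: −15% −30% −35% = −80%. $33,400 × 0.2 = $6,680.
$6,680 is within the $925,000 maximum.
$6,680 is at or above the $5,500 minimum.

$6,680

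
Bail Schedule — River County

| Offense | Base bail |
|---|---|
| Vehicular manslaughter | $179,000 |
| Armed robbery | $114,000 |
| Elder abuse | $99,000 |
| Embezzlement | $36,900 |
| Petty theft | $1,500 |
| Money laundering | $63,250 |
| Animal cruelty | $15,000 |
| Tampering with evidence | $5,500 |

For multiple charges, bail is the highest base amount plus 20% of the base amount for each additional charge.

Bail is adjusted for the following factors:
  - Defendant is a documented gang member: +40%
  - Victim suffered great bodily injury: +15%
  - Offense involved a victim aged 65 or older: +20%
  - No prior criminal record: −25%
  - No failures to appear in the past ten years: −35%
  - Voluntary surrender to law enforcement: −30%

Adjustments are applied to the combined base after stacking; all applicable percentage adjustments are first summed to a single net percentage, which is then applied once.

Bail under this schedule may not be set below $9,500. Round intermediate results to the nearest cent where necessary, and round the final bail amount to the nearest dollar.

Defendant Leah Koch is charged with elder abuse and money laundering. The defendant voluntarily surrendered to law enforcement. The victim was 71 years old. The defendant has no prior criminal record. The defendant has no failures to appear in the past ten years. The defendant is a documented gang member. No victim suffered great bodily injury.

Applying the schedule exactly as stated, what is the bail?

$78,155

Base amounts from the schedule: elder abuse $99,000; money laundering $63,250.
Stacking rule: highest base plus 20% of each additional charge. Highest is elder abuse at $99,000. Additional: $63,250 × 20% = $12,650. Combined base = $99,000 + $12,650 = $111,650.
Net percentage adjustment: +40% +20% −25% −35% −30% = −30%. $111,650 × 0.7 = $78,155.
$78,155 is at or above the $9,500 minimum.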